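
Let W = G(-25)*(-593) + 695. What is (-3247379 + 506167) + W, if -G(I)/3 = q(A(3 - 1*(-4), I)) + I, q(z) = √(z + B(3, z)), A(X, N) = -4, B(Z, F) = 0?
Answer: -2784992 + 3558*I ≈ -2.785e+6 + 3558.0*I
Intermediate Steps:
q(z) = √z (q(z) = √(z + 0) = √z)
G(I) = -6*I - 3*I (G(I) = -3*(√(-4) + I) = -3*(2*I + I) = -3*(I + 2*I) = -6*I - 3*I)
W = -43780 + 3558*I (W = (-6*I - 3*(-25))*(-593) + 695 = (-6*I + 75)*(-593) + 695 = (75 - 6*I)*(-593) + 695 = (-44475 + 3558*I) + 695 = -43780 + 3558*I ≈ -43780.0 + 3558.0*I)
(-3247379 + 506167) + W = (-3247379 + 506167) + (-43780 + 3558*I) = -2741212 + (-43780 + 3558*I) = -2784992 + 3558*I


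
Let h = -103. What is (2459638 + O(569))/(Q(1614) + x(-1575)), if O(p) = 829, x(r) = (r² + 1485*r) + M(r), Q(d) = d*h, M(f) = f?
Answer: -2460467/26067 ≈ -94.390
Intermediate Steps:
Q(d) = -103*d (Q(d) = d*(-103) = -103*d)
x(r) = r² + 1486*r (x(r) = (r² + 1485*r) + r = r² + 1486*r)
(2459638 + O(569))/(Q(1614) + x(-1575)) = (2459638 + 829)/(-103*1614 - 1575*(1486 - 1575)) = 2460467/(-166242 - 1575*(-89)) = 2460467/(-166242 + 140175) = 2460467/(-26067) = 2460467*(-1/26067) = -2460467/26067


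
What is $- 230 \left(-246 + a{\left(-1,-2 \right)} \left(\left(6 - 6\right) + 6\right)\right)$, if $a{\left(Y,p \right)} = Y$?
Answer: $57960$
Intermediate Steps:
$- 230 \left(-246 + a{\left(-1,-2 \right)} \left(\left(6 - 6\right) + 6\right)\right) = - 230 \left(-246 - \left(\left(6 - 6\right) + 6\right)\right) = - 230 \left(-246 - \left(0 + 6\right)\right) = - 230 \left(-246 - 6\right) = \left(-230\right) \left(-252\right) = 57960$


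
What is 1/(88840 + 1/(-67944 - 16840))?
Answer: 84784/7532210559 ≈ 1.1256e-5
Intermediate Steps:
1/(88840 + 1/(-67944 - 16840)) = 1/(88840 + 1/(-84784)) = 1/(88840 - 1/84784) = 1/(7532210559/84784) = 84784/7532210559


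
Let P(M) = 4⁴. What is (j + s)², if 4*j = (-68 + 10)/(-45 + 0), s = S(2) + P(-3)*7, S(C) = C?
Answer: 26078697121/8100 ≈ 3.2196e+6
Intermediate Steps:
P(M) = 256
s = 1794 (s = 2 + 256*7 = 2 + 1792 = 1794)
j = 29/90 (j = ((-68 + 10)/(-45 + 0))/4 = (-58/(-45))/4 = (-58*(-1/45))/4 = (¼)*(58/45) = 29/90 ≈ 0.32222)
(j + s)² = (29/90 + 1794)² = (161489/90)² = 26078697121/8100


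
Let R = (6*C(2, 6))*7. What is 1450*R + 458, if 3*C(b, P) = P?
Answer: 122258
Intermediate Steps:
C(b, P) = P/3
R = 84 (R = (6*((1/3)*6))*7 = (6*2)*7 = 12*7 = 84)
1450*R + 458 = 1450*84 + 458 = 121800 + 458 = 122258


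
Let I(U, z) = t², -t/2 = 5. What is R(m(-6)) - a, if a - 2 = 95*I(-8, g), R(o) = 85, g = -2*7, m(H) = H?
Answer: -9417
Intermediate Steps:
t = -10 (t = -2*5 = -10)
g = -14
I(U, z) = 100 (I(U, z) = (-10)² = 100)
a = 9502 (a = 2 + 95*100 = 2 + 9500 = 9502)
R(m(-6)) - a = 85 - 1*9502 = 85 - 9502 = -9417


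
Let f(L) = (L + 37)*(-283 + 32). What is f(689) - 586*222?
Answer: -312318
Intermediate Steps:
f(L) = -9287 - 251*L (f(L) = (37 + L)*(-251) = -9287 - 251*L)
f(689) - 586*222 = (-9287 - 251*689) - 586*222 = (-9287 - 172939) - 1*130092 = -182226 - 130092 = -312318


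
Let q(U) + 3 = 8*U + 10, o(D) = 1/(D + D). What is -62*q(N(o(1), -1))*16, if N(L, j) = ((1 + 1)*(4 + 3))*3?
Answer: -340256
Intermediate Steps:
o(D) = 1/(2*D)
N(L, j) = 42 (N(L, j) = (2*7)*3 = 14*3 = 42)
q(U) = 7 + 8*U (q(U) = -3 + (8*U + 10) = -3 + (10 + 8*U) = 7 + 8*U)
-62*q(N(o(1), -1))*16 = -62*(7 + 8*42)*16 = -62*(7 + 336)*16 = -62*343*16 = -21266*16 = -340256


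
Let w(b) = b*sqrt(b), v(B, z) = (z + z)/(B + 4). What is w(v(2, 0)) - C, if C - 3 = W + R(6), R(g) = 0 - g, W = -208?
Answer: 211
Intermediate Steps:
R(g) = -g
v(B, z) = 2*z/(4 + B) (v(B, z) = (2*z)/(4 + B) = 2*z/(4 + B))
w(b) = b**(3/2)
C = -211 (C = 3 + (-208 - 1*6) = 3 + (-208 - 6) = 3 - 214 = -211)
w(v(2, 0)) - C = (2*0/(4 + 2))**(3/2) - 1*(-211) = (2*0/6)**(3/2) + 211 = (2*0*(1/6))**(3/2) + 211 = 0**(3/2) + 211 = 0 + 211 = 211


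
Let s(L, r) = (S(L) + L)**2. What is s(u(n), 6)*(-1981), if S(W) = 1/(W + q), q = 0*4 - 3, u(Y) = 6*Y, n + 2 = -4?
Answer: -3910543525/1521 ≈ -2.5710e+6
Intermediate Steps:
n = -6 (n = -2 - 4 = -6)
q = -3 (q = 0 - 3 = -3)
S(W) = 1/(-3 + W) (S(W) = 1/(W - 3) = 1/(-3 + W))
s(L, r) = (L + 1/(-3 + L))**2 (s(L, r) = (1/(-3 + L) + L)**2 = (L + 1/(-3 + L))**2)
s(u(n), 6)*(-1981) = (6*(-6) + 1/(-3 + 6*(-6)))**2*(-1981) = (-36 + 1/(-3 - 36))**2*(-1981) = (-36 + 1/(-39))**2*(-1981) = (-36 - 1/39)**2*(-1981) = (-1405/39)**2*(-1981) = (1974025/1521)*(-1981) = -3910543525/1521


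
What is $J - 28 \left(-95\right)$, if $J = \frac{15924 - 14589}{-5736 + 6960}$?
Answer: $\frac{1085725}{408} \approx 2661.1$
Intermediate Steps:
$J = \frac{445}{408}$ ($J = \frac{1335}{1224} = 1335 \cdot \frac{1}{1224} = \frac{445}{408} \approx 1.0907$)
$J - 28 \left(-95\right) = \frac{445}{408} - 28 \left(-95\right) = \frac{445}{408} - -2660 = \frac{445}{408} + 2660 = \frac{1085725}{408}$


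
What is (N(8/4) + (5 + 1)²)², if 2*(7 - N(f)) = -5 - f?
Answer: 8649/4 ≈ 2162.3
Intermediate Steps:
N(f) = 19/2 + f/2 (N(f) = 7 - (-5 - f)/2 = 7 + (5/2 + f/2) = 19/2 + f/2)
(N(8/4) + (5 + 1)²)² = ((19/2 + (8/4)/2) + (5 + 1)²)² = ((19/2 + (8*(¼))/2) + 6²)² = ((19/2 + (½)*2) + 36)² = ((19/2 + 1) + 36)² = (21/2 + 36)² = (93/2)² = 8649/4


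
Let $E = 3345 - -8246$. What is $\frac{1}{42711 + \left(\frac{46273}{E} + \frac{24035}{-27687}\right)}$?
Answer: $\frac{29174547}{1246165219723} \approx 2.3411 \cdot 10^{-5}$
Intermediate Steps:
$E = 11591$ ($E = 3345 + 8246 = 11591$)
$\frac{1}{42711 + \left(\frac{46273}{E} + \frac{24035}{-27687}\right)} = \frac{1}{42711 + \left(\frac{46273}{11591} + \frac{24035}{-27687}\right)} = \frac{1}{42711 + \left(46273 \cdot \frac{1}{11591} + 24035 \left(- \frac{1}{27687}\right)\right)} = \frac{1}{42711 + \left(\frac{46273}{11591} - \frac{2185}{2517}\right)} = \frac{1}{42711 + \frac{91142806}{29174547}} = \frac{1}{\frac{1246165219723}{29174547}} = \frac{29174547}{1246165219723}$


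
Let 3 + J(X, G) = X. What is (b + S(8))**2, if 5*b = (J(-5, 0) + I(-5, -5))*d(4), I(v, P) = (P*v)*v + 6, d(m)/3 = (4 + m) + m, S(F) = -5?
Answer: 21132409/25 ≈ 8.4530e+5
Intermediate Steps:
d(m) = 12 + 6*m (d(m) = 3*((4 + m) + m) = 3*(4 + 2*m) = 12 + 6*m)
I(v, P) = 6 + P*v**2 (I(v, P) = P*v**2 + 6 = 6 + P*v**2)
J(X, G) = -3 + X
b = -4572/5 (b = (((-3 - 5) + (6 - 5*(-5)**2))*(12 + 6*4))/5 = ((-8 + (6 - 5*25))*(12 + 24))/5 = ((-8 + (6 - 125))*36)/5 = ((-8 - 119)*36)/5 = (-127*36)/5 = (1/5)*(-4572) = -4572/5 ≈ -914.40)
(b + S(8))**2 = (-4572/5 - 5)**2 = (-4597/5)**2 = 21132409/25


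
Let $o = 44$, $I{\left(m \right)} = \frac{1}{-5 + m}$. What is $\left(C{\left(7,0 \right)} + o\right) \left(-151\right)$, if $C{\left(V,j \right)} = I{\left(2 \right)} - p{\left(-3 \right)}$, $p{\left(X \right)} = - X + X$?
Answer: $- \frac{19781}{3} \approx -6593.7$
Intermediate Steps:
$p{\left(X \right)} = 0$
$C{\left(V,j \right)} = - \frac{1}{3}$ ($C{\left(V,j \right)} = \frac{1}{-5 + 2} - 0 = \frac{1}{-3} + 0 = - \frac{1}{3} + 0 = - \frac{1}{3}$)
$\left(C{\left(7,0 \right)} + o\right) \left(-151\right) = \left(- \frac{1}{3} + 44\right) \left(-151\right) = \frac{131}{3} \left(-151\right) = - \frac{19781}{3}$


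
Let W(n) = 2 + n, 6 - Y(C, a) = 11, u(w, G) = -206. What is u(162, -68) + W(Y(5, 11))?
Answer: -209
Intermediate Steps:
Y(C, a) = -5 (Y(C, a) = 6 - 1*11 = 6 - 11 = -5)
u(162, -68) + W(Y(5, 11)) = -206 + (2 - 5) = -206 - 3 = -209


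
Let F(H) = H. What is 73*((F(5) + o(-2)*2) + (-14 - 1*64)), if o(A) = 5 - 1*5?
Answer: -5329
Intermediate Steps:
o(A) = 0 (o(A) = 5 - 5 = 0)
73*((F(5) + o(-2)*2) + (-14 - 1*64)) = 73*((5 + 0*2) + (-14 - 1*64)) = 73*((5 + 0) + (-14 - 64)) = 73*(5 - 78) = 73*(-73) = -5329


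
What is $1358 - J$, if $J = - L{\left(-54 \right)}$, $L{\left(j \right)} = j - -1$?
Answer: $1305$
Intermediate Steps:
$L{\left(j \right)} = 1 + j$ ($L{\left(j \right)} = j + 1 = 1 + j$)
$J = 53$ ($J = - (1 - 54) = \left(-1\right) \left(-53\right) = 53$)
$1358 - J = 1358 - 53 = 1305$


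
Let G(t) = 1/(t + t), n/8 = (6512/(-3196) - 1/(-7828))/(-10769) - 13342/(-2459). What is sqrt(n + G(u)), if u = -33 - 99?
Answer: sqrt(88562482464090824720765572830)/45171038113476 ≈ 6.5882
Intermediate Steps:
u = -132
n = 1797376455885542/41406784937353 (n = 8*((6512/(-3196) - 1/(-7828))/(-10769) - 13342/(-2459)) = 8*((6512*(-1/3196) - 1*(-1/7828))*(-1/10769) - 13342*(-1/2459)) = 8*((-1628/799 + 1/7828)*(-1/10769) + 13342/2459) = 8*(-12743185/6254572*(-1/10769) + 13342/2459) = 8*(12743185/67355485868 + 13342/2459) = 8*(898688227942771/165627139749412) = 1797376455885542/41406784937353 ≈ 43.408)
G(t) = 1/(2*t)
sqrt(n + G(u)) = sqrt(1797376455885542/41406784937353 + (1/2)/(-132)) = sqrt(1797376455885542/41406784937353 + (1/2)*(-1/132)) = sqrt(1797376455885542/41406784937353 - 1/264) = sqrt(43133270688076885/993762838496472) = sqrt(88562482464090824720765572830)/45171038113476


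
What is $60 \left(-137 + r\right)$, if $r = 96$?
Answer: $-2460$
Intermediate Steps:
$60 \left(-137 + r\right) = 60 \left(-137 + 96\right) = 60 \left(-41\right) = -2460$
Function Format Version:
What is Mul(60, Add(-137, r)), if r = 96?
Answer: -2460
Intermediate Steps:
Mul(60, Add(-137, r)) = Mul(60, Add(-137, 96)) = Mul(60, -41) = -2460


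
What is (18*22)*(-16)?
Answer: -6336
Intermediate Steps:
(18*22)*(-16) = 396*(-16) = -6336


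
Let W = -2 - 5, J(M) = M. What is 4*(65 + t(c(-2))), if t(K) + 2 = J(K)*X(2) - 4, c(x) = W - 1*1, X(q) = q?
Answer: 172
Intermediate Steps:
W = -7
c(x) = -8 (c(x) = -7 - 1*1 = -7 - 1 = -8)
t(K) = -6 + 2*K (t(K) = -2 + (K*2 - 4) = -2 + (2*K - 4) = -2 + (-4 + 2*K) = -6 + 2*K)
4*(65 + t(c(-2))) = 4*(65 + (-6 + 2*(-8))) = 4*(65 + (-6 - 16)) = 4*(65 - 22) = 4*43 = 172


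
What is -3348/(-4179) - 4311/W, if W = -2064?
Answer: 2769549/958384 ≈ 2.8898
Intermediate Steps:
-3348/(-4179) - 4311/W = -3348/(-4179) - 4311/(-2064) = -3348*(-1/4179) - 4311*(-1/2064) = 1116/1393 + 1437/688 = 2769549/958384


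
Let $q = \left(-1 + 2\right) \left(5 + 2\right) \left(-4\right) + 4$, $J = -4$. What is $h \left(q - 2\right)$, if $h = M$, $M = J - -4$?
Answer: $0$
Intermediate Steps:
$q = -24$ ($q = 1 \cdot 7 \left(-4\right) + 4 = 7 \left(-4\right) + 4 = -28 + 4 = -24$)
$M = 0$ ($M = -4 - -4 = -4 + 4 = 0$)
$h = 0$
$h \left(q - 2\right) = 0 \left(-24 - 2\right) = 0 \left(-26\right) = 0$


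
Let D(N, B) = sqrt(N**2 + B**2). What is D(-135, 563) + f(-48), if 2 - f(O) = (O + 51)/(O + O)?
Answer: 65/32 + sqrt(335194) ≈ 580.99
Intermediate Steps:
D(N, B) = sqrt(B**2 + N**2)
f(O) = 2 - (51 + O)/(2*O) (f(O) = 2 - (O + 51)/(O + O) = 2 - (51 + O)/(2*O))
D(-135, 563) + f(-48) = sqrt(563**2 + (-135)**2) + (3/2)*(-17 - 48)/(-48) = sqrt(316969 + 18225) + (3/2)*(-1/48)*(-65) = sqrt(335194) + 65/32 = 65/32 + sqrt(335194)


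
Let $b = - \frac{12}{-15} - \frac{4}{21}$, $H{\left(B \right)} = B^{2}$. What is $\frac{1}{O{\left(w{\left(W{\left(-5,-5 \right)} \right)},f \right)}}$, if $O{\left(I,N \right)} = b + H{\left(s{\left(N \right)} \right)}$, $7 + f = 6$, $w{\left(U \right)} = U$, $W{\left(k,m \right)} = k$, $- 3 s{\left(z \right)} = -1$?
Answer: $\frac{315}{227} \approx 1.3877$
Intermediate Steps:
$s{\left(z \right)} = \frac{1}{3}$ ($s{\left(z \right)} = \left(- \frac{1}{3}\right) \left(-1\right) = \frac{1}{3}$)
$f = -1$ ($f = -7 + 6 = -1$)
$b = \frac{64}{105}$ ($b = \left(-12\right) \left(- \frac{1}{15}\right) - \frac{4}{21} = \frac{4}{5} - \frac{4}{21} = \frac{64}{105} \approx 0.60952$)
$O{\left(I,N \right)} = \frac{227}{315}$ ($O{\left(I,N \right)} = \frac{64}{105} + \left(\frac{1}{3}\right)^{2} = \frac{64}{105} + \frac{1}{9} = \frac{227}{315}$)
$\frac{1}{O{\left(w{\left(W{\left(-5,-5 \right)} \right)},f \right)}} = \frac{1}{\frac{227}{315}} = \frac{315}{227}$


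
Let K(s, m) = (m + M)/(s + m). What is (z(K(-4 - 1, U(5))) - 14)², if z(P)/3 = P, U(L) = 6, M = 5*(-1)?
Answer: 121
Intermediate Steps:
M = -5
K(s, m) = (-5 + m)/(m + s) (K(s, m) = (m - 5)/(s + m) = (-5 + m)/(m + s))
z(P) = 3*P
(z(K(-4 - 1, U(5))) - 14)² = (3*((-5 + 6)/(6 + (-4 - 1))) - 14)² = (3*(1/(6 - 5)) - 14)² = (3*(1/1) - 14)² = (3*(1*1) - 14)² = (3*1 - 14)² = (3 - 14)² = (-11)² = 121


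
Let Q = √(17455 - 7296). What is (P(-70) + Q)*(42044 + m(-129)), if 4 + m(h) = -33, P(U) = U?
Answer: -2940490 + 42007*√10159 ≈ 1.2935e+6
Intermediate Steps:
m(h) = -37 (m(h) = -4 - 33 = -37)
Q = √10159 ≈ 100.79
(P(-70) + Q)*(42044 + m(-129)) = (-70 + √10159)*(42044 - 37) = (-70 + √10159)*42007 = -2940490 + 42007*√10159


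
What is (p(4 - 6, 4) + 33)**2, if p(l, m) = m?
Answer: 1369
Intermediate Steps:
(p(4 - 6, 4) + 33)**2 = (4 + 33)**2 = 37**2 = 1369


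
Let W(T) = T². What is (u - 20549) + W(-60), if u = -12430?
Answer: -29379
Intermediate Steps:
(u - 20549) + W(-60) = (-12430 - 20549) + (-60)² = -32979 + 3600 = -29379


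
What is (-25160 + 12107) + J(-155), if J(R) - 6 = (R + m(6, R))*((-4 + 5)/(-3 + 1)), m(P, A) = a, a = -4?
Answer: -25935/2 ≈ -12968.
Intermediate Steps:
m(P, A) = -4
J(R) = 8 - R/2 (J(R) = 6 + (R - 4)*((-4 + 5)/(-3 + 1)) = 6 + (-4 + R)*(1/(-2)) = 6 + (-4 + R)*(1*(-1/2)) = 6 + (-4 + R)*(-1/2) = 6 + (2 - R/2) = 8 - R/2)
(-25160 + 12107) + J(-155) = (-25160 + 12107) + (8 - 1/2*(-155)) = -13053 + (8 + 155/2) = -13053 + 171/2 = -25935/2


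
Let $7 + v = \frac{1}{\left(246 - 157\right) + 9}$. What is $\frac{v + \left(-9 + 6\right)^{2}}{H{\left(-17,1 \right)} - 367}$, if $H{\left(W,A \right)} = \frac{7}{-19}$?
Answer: $- \frac{3743}{684040} \approx -0.0054719$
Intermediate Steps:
$H{\left(W,A \right)} = - \frac{7}{19}$ ($H{\left(W,A \right)} = 7 \left(- \frac{1}{19}\right) = - \frac{7}{19}$)
$v = - \frac{685}{98}$ ($v = -7 + \frac{1}{\left(246 - 157\right) + 9} = -7 + \frac{1}{89 + 9} = -7 + \frac{1}{98} = - \frac{685}{98} \approx -6.9898$)
$\frac{v + \left(-9 + 6\right)^{2}}{H{\left(-17,1 \right)} - 367} = \frac{- \frac{685}{98} + \left(-9 + 6\right)^{2}}{- \frac{7}{19} - 367} = \frac{- \frac{685}{98} + \left(-3\right)^{2}}{- \frac{6980}{19}} = \left(- \frac{685}{98} + 9\right) \left(- \frac{19}{6980}\right) = \frac{197}{98} \left(- \frac{19}{6980}\right) = - \frac{3743}{684040}$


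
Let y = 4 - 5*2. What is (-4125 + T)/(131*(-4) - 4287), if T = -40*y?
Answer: 3885/4811 ≈ 0.80752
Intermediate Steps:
y = -6 (y = 4 - 10 = -6)
T = 240 (T = -40*(-6) = 240)
(-4125 + T)/(131*(-4) - 4287) = (-4125 + 240)/(131*(-4) - 4287) = -3885/(-524 - 4287) = -3885/(-4811) = -3885*(-1/4811) = 3885/4811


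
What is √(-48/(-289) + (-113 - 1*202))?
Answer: I*√90987/17 ≈ 17.744*I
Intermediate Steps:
√(-48/(-289) + (-113 - 1*202)) = √(-48*(-1/289) + (-113 - 202)) = √(48/289 - 315) = √(-90987/289) = I*√90987/17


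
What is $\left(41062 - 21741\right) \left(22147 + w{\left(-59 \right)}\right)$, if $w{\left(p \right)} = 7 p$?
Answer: $419922614$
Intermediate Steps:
$\left(41062 - 21741\right) \left(22147 + w{\left(-59 \right)}\right) = \left(41062 - 21741\right) \left(22147 + 7 \left(-59\right)\right) = 19321 \left(22147 - 413\right) = 19321 \cdot 21734 = 419922614$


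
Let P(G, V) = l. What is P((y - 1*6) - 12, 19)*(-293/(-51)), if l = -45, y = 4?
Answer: -4395/17 ≈ -258.53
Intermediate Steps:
P(G, V) = -45
P((y - 1*6) - 12, 19)*(-293/(-51)) = -(-13185)/(-51) = -(-13185)*(-1)/51 = -45*293/51 = -4395/17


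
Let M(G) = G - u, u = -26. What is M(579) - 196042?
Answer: -195437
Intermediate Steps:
M(G) = 26 + G (M(G) = G - 1*(-26) = G + 26 = 26 + G)
M(579) - 196042 = (26 + 579) - 196042 = 605 - 196042 = -195437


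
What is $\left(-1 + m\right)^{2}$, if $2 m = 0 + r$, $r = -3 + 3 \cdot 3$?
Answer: $4$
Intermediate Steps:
$r = 6$ ($r = -3 + 9 = 6$)
$m = 3$ ($m = \frac{0 + 6}{2} = \frac{1}{2} \cdot 6 = 3$)
$\left(-1 + m\right)^{2} = \left(-1 + 3\right)^{2} = 2^{2} = 4$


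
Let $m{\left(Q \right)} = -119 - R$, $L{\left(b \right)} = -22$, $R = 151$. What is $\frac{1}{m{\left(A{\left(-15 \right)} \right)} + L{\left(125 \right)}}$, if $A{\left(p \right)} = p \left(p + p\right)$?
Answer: $- \frac{1}{292} \approx -0.0034247$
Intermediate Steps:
$A{\left(p \right)} = 2 p^{2}$ ($A{\left(p \right)} = p 2 p = 2 p^{2}$)
$m{\left(Q \right)} = -270$ ($m{\left(Q \right)} = -119 - 151 = -270$)
$\frac{1}{m{\left(A{\left(-15 \right)} \right)} + L{\left(125 \right)}} = \frac{1}{-270 - 22} = \frac{1}{-292} = - \frac{1}{292}$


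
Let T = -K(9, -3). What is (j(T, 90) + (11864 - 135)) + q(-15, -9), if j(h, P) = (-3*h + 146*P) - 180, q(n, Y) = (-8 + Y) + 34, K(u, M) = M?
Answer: 24697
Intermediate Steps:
q(n, Y) = 26 + Y
T = 3 (T = -1*(-3) = 3)
j(h, P) = -180 - 3*h + 146*P
(j(T, 90) + (11864 - 135)) + q(-15, -9) = ((-180 - 3*3 + 146*90) + (11864 - 135)) + (26 - 9) = ((-180 - 9 + 13140) + 11729) + 17 = (12951 + 11729) + 17 = 24680 + 17 = 24697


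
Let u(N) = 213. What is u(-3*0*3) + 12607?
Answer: 12820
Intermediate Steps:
u(-3*0*3) + 12607 = 213 + 12607 = 12820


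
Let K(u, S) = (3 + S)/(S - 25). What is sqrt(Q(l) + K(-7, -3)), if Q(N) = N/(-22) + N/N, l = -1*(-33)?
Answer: I*sqrt(2)/2 ≈ 0.70711*I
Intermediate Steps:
K(u, S) = (3 + S)/(-25 + S)
l = 33
Q(N) = 1 - N/22 (Q(N) = N*(-1/22) + 1 = -N/22 + 1 = 1 - N/22)
sqrt(Q(l) + K(-7, -3)) = sqrt((1 - 1/22*33) + (3 - 3)/(-25 - 3)) = sqrt((1 - 3/2) + 0/(-28)) = sqrt(-1/2 - 1/28*0) = sqrt(-1/2 + 0) = sqrt(-1/2) = I*sqrt(2)/2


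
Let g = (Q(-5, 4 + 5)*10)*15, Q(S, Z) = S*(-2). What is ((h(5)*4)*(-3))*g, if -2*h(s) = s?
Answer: 45000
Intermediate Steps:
h(s) = -s/2
Q(S, Z) = -2*S
g = 1500 (g = (-2*(-5)*10)*15 = (10*10)*15 = 100*15 = 1500)
((h(5)*4)*(-3))*g = ((-1/2*5*4)*(-3))*1500 = (-5/2*4*(-3))*1500 = -10*(-3)*1500 = 30*1500 = 45000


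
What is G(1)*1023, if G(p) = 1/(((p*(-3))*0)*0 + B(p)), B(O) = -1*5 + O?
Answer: -1023/4 ≈ -255.75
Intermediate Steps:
B(O) = -5 + O
G(p) = 1/(-5 + p) (G(p) = 1/(((p*(-3))*0)*0 + (-5 + p)) = 1/((-3*p*0)*0 + (-5 + p)) = 1/(0*0 + (-5 + p)) = 1/(0 + (-5 + p)) = 1/(-5 + p))
G(1)*1023 = 1023/(-5 + 1) = 1023/(-4) = -¼*1023 = -1023/4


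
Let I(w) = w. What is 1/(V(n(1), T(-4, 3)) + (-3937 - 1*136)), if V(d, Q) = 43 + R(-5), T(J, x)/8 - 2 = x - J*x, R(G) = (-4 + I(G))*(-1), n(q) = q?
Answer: -1/4021 ≈ -0.00024869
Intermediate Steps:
R(G) = 4 - G (R(G) = (-4 + G)*(-1) = 4 - G)
T(J, x) = 16 + 8*x - 8*J*x (T(J, x) = 16 + 8*(x - J*x) = 16 + (8*x - 8*J*x) = 16 + 8*x - 8*J*x)
V(d, Q) = 52 (V(d, Q) = 43 + (4 - 1*(-5)) = 43 + (4 + 5) = 43 + 9 = 52)
1/(V(n(1), T(-4, 3)) + (-3937 - 1*136)) = 1/(52 + (-3937 - 1*136)) = 1/(52 + (-3937 - 136)) = 1/(52 - 4073) = 1/(-4021) = -1/4021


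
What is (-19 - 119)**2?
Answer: 19044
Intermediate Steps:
(-19 - 119)**2 = (-138)**2 = 19044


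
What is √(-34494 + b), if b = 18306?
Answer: 2*I*√4047 ≈ 127.23*I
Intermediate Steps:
√(-34494 + b) = √(-34494 + 18306) = √(-16188) = 2*I*√4047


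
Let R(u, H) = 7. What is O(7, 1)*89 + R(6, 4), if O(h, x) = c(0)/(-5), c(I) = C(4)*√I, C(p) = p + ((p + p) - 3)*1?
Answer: 7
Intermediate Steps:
C(p) = -3 + 3*p (C(p) = p + (2*p - 3)*1 = p + (-3 + 2*p)*1 = p + (-3 + 2*p) = -3 + 3*p)
c(I) = 9*√I (c(I) = (-3 + 3*4)*√I = (-3 + 12)*√I = 9*√I)
O(h, x) = 0 (O(h, x) = (9*√0)/(-5) = (9*0)*(-⅕) = 0*(-⅕) = 0)
O(7, 1)*89 + R(6, 4) = 0*89 + 7 = 0 + 7 = 7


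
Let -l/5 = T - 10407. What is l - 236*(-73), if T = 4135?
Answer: 48588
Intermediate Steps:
l = 31360 (l = -5*(4135 - 10407) = -5*(-6272) = 31360)
l - 236*(-73) = 31360 - 236*(-73) = 31360 - 1*(-17228) = 31360 + 17228 = 48588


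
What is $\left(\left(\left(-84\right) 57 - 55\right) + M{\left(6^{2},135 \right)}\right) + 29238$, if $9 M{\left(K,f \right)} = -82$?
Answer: $\frac{219473}{9} \approx 24386.0$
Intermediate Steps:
$M{\left(K,f \right)} = - \frac{82}{9}$ ($M{\left(K,f \right)} = \frac{1}{9} \left(-82\right) = - \frac{82}{9}$)
$\left(\left(\left(-84\right) 57 - 55\right) + M{\left(6^{2},135 \right)}\right) + 29238 = \left(\left(\left(-84\right) 57 - 55\right) - \frac{82}{9}\right) + 29238 = \left(\left(-4788 - 55\right) - \frac{82}{9}\right) + 29238 = \left(-4843 - \frac{82}{9}\right) + 29238 = - \frac{43669}{9} + 29238 = \frac{219473}{9}$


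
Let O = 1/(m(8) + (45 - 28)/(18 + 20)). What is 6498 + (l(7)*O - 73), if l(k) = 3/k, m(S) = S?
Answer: 4812363/749 ≈ 6425.0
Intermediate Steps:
O = 38/321 (O = 1/(8 + (45 - 28)/(18 + 20)) = 1/(8 + 17/38) = 1/(321/38) = 38/321 ≈ 0.11838)
6498 + (l(7)*O - 73) = 6498 + ((3/7)*(38/321) - 73) = 6498 + (38/749 - 73) = 6498 - 54639/749 = 4812363/749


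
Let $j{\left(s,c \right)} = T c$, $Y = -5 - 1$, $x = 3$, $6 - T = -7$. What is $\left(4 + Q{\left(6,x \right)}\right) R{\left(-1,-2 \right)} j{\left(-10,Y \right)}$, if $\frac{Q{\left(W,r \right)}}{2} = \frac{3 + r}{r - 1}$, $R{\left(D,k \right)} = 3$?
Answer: $-2340$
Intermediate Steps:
$T = 13$ ($T = 6 - -7 = 6 + 7 = 13$)
$Q{\left(W,r \right)} = \frac{2 \left(3 + r\right)}{-1 + r}$ ($Q{\left(W,r \right)} = 2 \frac{3 + r}{r - 1} = 2 \frac{3 + r}{-1 + r} = \frac{2 \left(3 + r\right)}{-1 + r}$)
$Y = -6$
$j{\left(s,c \right)} = 13 c$
$\left(4 + Q{\left(6,x \right)}\right) R{\left(-1,-2 \right)} j{\left(-10,Y \right)} = \left(4 + \frac{2 \left(3 + 3\right)}{-1 + 3}\right) 3 \cdot 13 \left(-6\right) = \left(4 + 2 \cdot \frac{1}{2} \cdot 6\right) 3 \left(-78\right) = \left(4 + 6\right) 3 \left(-78\right) = 10 \cdot 3 \left(-78\right) = 30 \left(-78\right) = -2340$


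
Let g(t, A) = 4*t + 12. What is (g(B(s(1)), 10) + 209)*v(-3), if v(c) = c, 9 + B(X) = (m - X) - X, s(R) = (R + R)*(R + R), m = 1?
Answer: -471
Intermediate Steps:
s(R) = 4*R**2 (s(R) = (2*R)*(2*R) = 4*R**2)
B(X) = -8 - 2*X (B(X) = -9 + ((1 - X) - X) = -9 + (1 - 2*X) = -8 - 2*X)
g(t, A) = 12 + 4*t
(g(B(s(1)), 10) + 209)*v(-3) = ((12 + 4*(-8 - 8*1**2)) + 209)*(-3) = ((12 + 4*(-8 - 8)) + 209)*(-3) = ((12 + 4*(-16)) + 209)*(-3) = ((12 - 64) + 209)*(-3) = (-52 + 209)*(-3) = 157*(-3) = -471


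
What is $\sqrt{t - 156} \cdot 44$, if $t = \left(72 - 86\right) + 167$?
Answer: $44 i \sqrt{3} \approx 76.21 i$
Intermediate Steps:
$t = 153$ ($t = -14 + 167 = 153$)
$\sqrt{t - 156} \cdot 44 = \sqrt{153 - 156} \cdot 44 = \sqrt{-3} \cdot 44 = i \sqrt{3} \cdot 44 = 44 i \sqrt{3}$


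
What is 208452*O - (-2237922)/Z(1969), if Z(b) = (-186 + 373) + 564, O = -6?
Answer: -937046790/751 ≈ -1.2477e+6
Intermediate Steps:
Z(b) = 751 (Z(b) = 187 + 564 = 751)
208452*O - (-2237922)/Z(1969) = 208452*(-6) - (-2237922)/751 = -1250712 - (-2237922)/751 = -1250712 - 1*(-2237922/751) = -1250712 + 2237922/751 = -937046790/751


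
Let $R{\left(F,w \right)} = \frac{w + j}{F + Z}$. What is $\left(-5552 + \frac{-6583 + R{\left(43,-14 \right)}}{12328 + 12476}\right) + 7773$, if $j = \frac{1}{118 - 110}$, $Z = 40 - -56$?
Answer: $\frac{61252408201}{27582048} \approx 2220.7$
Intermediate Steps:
$Z = 96$ ($Z = 40 + 56 = 96$)
$j = \frac{1}{8} \approx 0.125$
$R{\left(F,w \right)} = \frac{\frac{1}{8} + w}{96 + F}$ ($R{\left(F,w \right)} = \frac{w + \frac{1}{8}}{F + 96} = \frac{\frac{1}{8} + w}{96 + F}$)
$\left(-5552 + \frac{-6583 + R{\left(43,-14 \right)}}{12328 + 12476}\right) + 7773 = \left(-5552 + \frac{-6583 + \frac{\frac{1}{8} - 14}{96 + 43}}{12328 + 12476}\right) + 7773 = \left(-5552 + \frac{-6583 + \frac{1}{139} \left(- \frac{111}{8}\right)}{24804}\right) + 7773 = \left(-5552 + \left(-6583 + \frac{1}{139} \left(- \frac{111}{8}\right)\right) \frac{1}{24804}\right) + 7773 = \left(-5552 + \left(-6583 - \frac{111}{1112}\right) \frac{1}{24804}\right) + 7773 = \left(-5552 - \frac{7320407}{27582048}\right) + 7773 = - \frac{153142850903}{27582048} + 7773 = \frac{61252408201}{27582048}$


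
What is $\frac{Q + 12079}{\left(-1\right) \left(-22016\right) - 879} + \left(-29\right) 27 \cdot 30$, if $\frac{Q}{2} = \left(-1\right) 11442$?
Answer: $- \frac{496518935}{21137} \approx -23491.0$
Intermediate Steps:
$Q = -22884$ ($Q = 2 \left(\left(-1\right) 11442\right) = 2 \left(-11442\right) = -22884$)
$\frac{Q + 12079}{\left(-1\right) \left(-22016\right) - 879} + \left(-29\right) 27 \cdot 30 = \frac{-22884 + 12079}{\left(-1\right) \left(-22016\right) - 879} + \left(-29\right) 27 \cdot 30 = - \frac{10805}{22016 - 879} - 23490 = - \frac{10805}{21137} - 23490 = - \frac{496518935}{21137}$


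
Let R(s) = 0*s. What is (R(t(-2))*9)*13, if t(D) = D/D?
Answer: 0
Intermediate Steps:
t(D) = 1
R(s) = 0
(R(t(-2))*9)*13 = (0*9)*13 = 0*13 = 0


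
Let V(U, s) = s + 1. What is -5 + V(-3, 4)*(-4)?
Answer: -25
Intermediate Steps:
V(U, s) = 1 + s
-5 + V(-3, 4)*(-4) = -5 + (1 + 4)*(-4) = -5 + 5*(-4) = -5 - 20 = -25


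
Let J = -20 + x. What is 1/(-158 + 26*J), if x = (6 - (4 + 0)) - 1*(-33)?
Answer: 1/232 ≈ 0.0043103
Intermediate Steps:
x = 35 (x = (6 - 1*4) + 33 = (6 - 4) + 33 = 2 + 33 = 35)
J = 15 (J = -20 + 35 = 15)
1/(-158 + 26*J) = 1/(-158 + 26*15) = 1/(-158 + 390) = 1/232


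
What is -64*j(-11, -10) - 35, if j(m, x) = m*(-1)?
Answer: -739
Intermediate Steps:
j(m, x) = -m
-64*j(-11, -10) - 35 = -(-64)*(-11) - 35 = -64*11 - 35 = -704 - 35 = -739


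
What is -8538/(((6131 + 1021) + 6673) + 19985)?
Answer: -1423/5635 ≈ -0.25253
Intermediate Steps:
-8538/(((6131 + 1021) + 6673) + 19985) = -8538/((7152 + 6673) + 19985) = -8538/(13825 + 19985) = -8538/33810 = -8538*1/33810 = -1423/5635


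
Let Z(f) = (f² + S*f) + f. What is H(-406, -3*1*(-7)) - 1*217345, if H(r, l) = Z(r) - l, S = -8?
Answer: -49688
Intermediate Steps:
Z(f) = f² - 7*f (Z(f) = (f² - 8*f) + f = f² - 7*f)
H(r, l) = -l + r*(-7 + r) (H(r, l) = r*(-7 + r) - l = -l + r*(-7 + r))
H(-406, -3*1*(-7)) - 1*217345 = (-(-3*1)*(-7) - 406*(-7 - 406)) - 1*217345 = (-(-3)*(-7) - 406*(-413)) - 217345 = (-1*21 + 167678) - 217345 = (-21 + 167678) - 217345 = 167657 - 217345 = -49688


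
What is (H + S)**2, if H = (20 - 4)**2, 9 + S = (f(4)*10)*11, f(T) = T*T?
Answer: 4028049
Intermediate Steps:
f(T) = T**2
S = 1751 (S = -9 + (4**2*10)*11 = -9 + (16*10)*11 = -9 + 160*11 = -9 + 1760 = 1751)
H = 256 (H = 16**2 = 256)
(H + S)**2 = (256 + 1751)**2 = 2007**2 = 4028049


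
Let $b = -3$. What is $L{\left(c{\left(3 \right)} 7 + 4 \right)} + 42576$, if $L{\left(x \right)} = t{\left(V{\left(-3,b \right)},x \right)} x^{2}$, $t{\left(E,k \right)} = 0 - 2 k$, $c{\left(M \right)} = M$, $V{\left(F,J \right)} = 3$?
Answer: $11326$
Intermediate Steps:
$t{\left(E,k \right)} = - 2 k$
$L{\left(x \right)} = - 2 x^{3}$ ($L{\left(x \right)} = - 2 x x^{2} = - 2 x^{3}$)
$L{\left(c{\left(3 \right)} 7 + 4 \right)} + 42576 = - 2 \left(3 \cdot 7 + 4\right)^{3} + 42576 = - 2 \left(21 + 4\right)^{3} + 42576 = - 2 \cdot 25^{3} + 42576 = \left(-2\right) 15625 + 42576 = -31250 + 42576 = 11326$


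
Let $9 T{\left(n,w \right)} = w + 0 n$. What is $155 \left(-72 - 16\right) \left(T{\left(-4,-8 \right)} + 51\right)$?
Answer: $- \frac{6151640}{9} \approx -6.8352 \cdot 10^{5}$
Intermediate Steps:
$T{\left(n,w \right)} = \frac{w}{9}$ ($T{\left(n,w \right)} = \frac{w + 0 n}{9} = \frac{w + 0}{9} = \frac{w}{9}$)
$155 \left(-72 - 16\right) \left(T{\left(-4,-8 \right)} + 51\right) = 155 \left(-72 - 16\right) \left(\frac{1}{9} \left(-8\right) + 51\right) = 155 \left(- 88 \left(- \frac{8}{9} + 51\right)\right) = 155 \left(\left(-88\right) \frac{451}{9}\right) = 155 \left(- \frac{39688}{9}\right) = - \frac{6151640}{9}$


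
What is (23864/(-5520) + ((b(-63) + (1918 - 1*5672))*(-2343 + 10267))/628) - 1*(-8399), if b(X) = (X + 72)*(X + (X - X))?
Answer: -4996936351/108330 ≈ -46127.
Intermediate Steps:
b(X) = X*(72 + X) (b(X) = (72 + X)*(X + 0) = (72 + X)*X = X*(72 + X))
(23864/(-5520) + ((b(-63) + (1918 - 1*5672))*(-2343 + 10267))/628) - 1*(-8399) = (23864/(-5520) + ((-63*(72 - 63) + (1918 - 1*5672))*(-2343 + 10267))/628) - 1*(-8399) = (23864*(-1/5520) + ((-63*9 + (1918 - 5672))*7924)*(1/628)) + 8399 = (-2983/690 + ((-567 - 3754)*7924)*(1/628)) + 8399 = (-2983/690 - 4321*7924*(1/628)) + 8399 = (-2983/690 - 34239604*1/628) + 8399 = (-2983/690 - 8559901/157) + 8399 = -5906800021/108330 + 8399 = -4996936351/108330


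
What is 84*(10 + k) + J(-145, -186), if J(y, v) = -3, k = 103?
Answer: 9489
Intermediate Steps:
84*(10 + k) + J(-145, -186) = 84*(10 + 103) - 3 = 84*113 - 3 = 9492 - 3 = 9489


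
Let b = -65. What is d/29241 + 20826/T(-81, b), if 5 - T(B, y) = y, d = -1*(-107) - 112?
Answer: 304486358/1023435 ≈ 297.51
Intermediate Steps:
d = -5 (d = 107 - 112 = -5)
T(B, y) = 5 - y
d/29241 + 20826/T(-81, b) = -5/29241 + 20826/(5 - 1*(-65)) = -5*1/29241 + 20826/(5 + 65) = -5/29241 + 20826/70 = -5/29241 + 20826*(1/70) = -5/29241 + 10413/35 = 304486358/1023435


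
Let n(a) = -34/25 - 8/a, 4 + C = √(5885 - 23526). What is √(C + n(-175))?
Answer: √(-6510 + 1225*I*√17641)/35 ≈ 7.9878 + 8.3138*I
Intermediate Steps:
C = -4 + I*√17641 (C = -4 + √(5885 - 23526) = -4 + √(-17641) = -4 + I*√17641 ≈ -4.0 + 132.82*I)
n(a) = -34/25 - 8/a (n(a) = -34*1/25 - 8/a = -34/25 - 8/a)
√(C + n(-175)) = √((-4 + I*√17641) + (-34/25 - 8/(-175))) = √((-4 + I*√17641) + (-34/25 - 8*(-1/175))) = √((-4 + I*√17641) + (-34/25 + 8/175)) = √((-4 + I*√17641) - 46/35) = √(-186/35 + I*√17641)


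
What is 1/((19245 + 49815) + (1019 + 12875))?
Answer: 1/82954 ≈ 1.2055e-5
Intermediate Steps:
1/((19245 + 49815) + (1019 + 12875)) = 1/(69060 + 13894) = 1/82954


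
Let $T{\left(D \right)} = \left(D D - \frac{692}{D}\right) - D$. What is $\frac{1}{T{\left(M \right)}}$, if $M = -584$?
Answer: $\frac{146}{49879613} \approx 2.927 \cdot 10^{-6}$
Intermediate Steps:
$T{\left(D \right)} = D^{2} - D - \frac{692}{D}$ ($T{\left(D \right)} = \left(D^{2} - \frac{692}{D}\right) - D = D^{2} - D - \frac{692}{D}$)
$\frac{1}{T{\left(M \right)}} = \frac{1}{\left(-584\right)^{2} - -584 - \frac{692}{-584}} = \frac{1}{341056 + 584 - - \frac{173}{146}} = \frac{1}{341056 + 584 + \frac{173}{146}} = \frac{1}{\frac{49879613}{146}} = \frac{146}{49879613}$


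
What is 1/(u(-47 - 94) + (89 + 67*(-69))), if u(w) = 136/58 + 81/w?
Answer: -1363/6177429 ≈ -0.00022064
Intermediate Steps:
u(w) = 68/29 + 81/w (u(w) = 136*(1/58) + 81/w = 68/29 + 81/w)
1/(u(-47 - 94) + (89 + 67*(-69))) = 1/((68/29 + 81/(-47 - 94)) + (89 + 67*(-69))) = 1/((68/29 + 81/(-141)) + (89 - 4623)) = 1/((68/29 + 81*(-1/141)) - 4534) = 1/((68/29 - 27/47) - 4534) = 1/(2413/1363 - 4534) = 1/(-6177429/1363) = -1363/6177429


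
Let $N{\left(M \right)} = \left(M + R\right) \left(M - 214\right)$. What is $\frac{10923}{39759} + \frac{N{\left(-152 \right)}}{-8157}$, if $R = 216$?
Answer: $\frac{113379303}{36034907} \approx 3.1464$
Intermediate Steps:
$N{\left(M \right)} = \left(-214 + M\right) \left(216 + M\right)$ ($N{\left(M \right)} = \left(M + 216\right) \left(M - 214\right) = \left(216 + M\right) \left(-214 + M\right) = \left(-214 + M\right) \left(216 + M\right)$)
$\frac{10923}{39759} + \frac{N{\left(-152 \right)}}{-8157} = \frac{10923}{39759} + \frac{-46224 + \left(-152\right)^{2} + 2 \left(-152\right)}{-8157} = 10923 \cdot \frac{1}{39759} + \left(-46224 + 23104 - 304\right) \left(- \frac{1}{8157}\right) = \frac{3641}{13253} - - \frac{7808}{2719} = \frac{3641}{13253} + \frac{7808}{2719} = \frac{113379303}{36034907}$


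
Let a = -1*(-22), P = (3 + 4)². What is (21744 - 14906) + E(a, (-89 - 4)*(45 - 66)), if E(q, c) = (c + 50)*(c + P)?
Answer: 4016844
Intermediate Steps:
P = 49 (P = 7² = 49)
a = 22
E(q, c) = (49 + c)*(50 + c) (E(q, c) = (c + 50)*(c + 49) = (50 + c)*(49 + c) = (49 + c)*(50 + c))
(21744 - 14906) + E(a, (-89 - 4)*(45 - 66)) = (21744 - 14906) + (2450 + ((-89 - 4)*(45 - 66))² + 99*((-89 - 4)*(45 - 66))) = 6838 + (2450 + (-93*(-21))² + 99*(-93*(-21))) = 6838 + (2450 + 1953² + 99*1953) = 6838 + (2450 + 3814209 + 193347) = 6838 + 4010006 = 4016844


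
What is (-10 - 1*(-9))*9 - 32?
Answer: -41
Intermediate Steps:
(-10 - 1*(-9))*9 - 32 = (-10 + 9)*9 - 32 = -1*9 - 32 = -9 - 32 = -41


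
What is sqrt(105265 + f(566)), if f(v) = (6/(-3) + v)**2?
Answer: sqrt(423361) ≈ 650.66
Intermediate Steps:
f(v) = (-2 + v)**2 (f(v) = (6*(-1/3) + v)**2 = (-2 + v)**2)
sqrt(105265 + f(566)) = sqrt(105265 + (-2 + 566)**2) = sqrt(105265 + 564**2) = sqrt(105265 + 318096) = sqrt(423361)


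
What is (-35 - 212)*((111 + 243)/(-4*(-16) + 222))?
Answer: -3363/11 ≈ -305.73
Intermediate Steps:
(-35 - 212)*((111 + 243)/(-4*(-16) + 222)) = -87438/(64 + 222) = -87438/286 = -247*177/143 = -3363/11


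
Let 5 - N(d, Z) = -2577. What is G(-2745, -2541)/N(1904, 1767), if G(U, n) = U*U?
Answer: 7535025/2582 ≈ 2918.3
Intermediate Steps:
G(U, n) = U²
N(d, Z) = 2582 (N(d, Z) = 5 - 1*(-2577) = 5 + 2577 = 2582)
G(-2745, -2541)/N(1904, 1767) = (-2745)²/2582 = 7535025*(1/2582) = 7535025/2582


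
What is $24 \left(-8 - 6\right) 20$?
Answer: $-6720$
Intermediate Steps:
$24 \left(-8 - 6\right) 20 = 24 \left(-14\right) 20 = \left(-336\right) 20 = -6720$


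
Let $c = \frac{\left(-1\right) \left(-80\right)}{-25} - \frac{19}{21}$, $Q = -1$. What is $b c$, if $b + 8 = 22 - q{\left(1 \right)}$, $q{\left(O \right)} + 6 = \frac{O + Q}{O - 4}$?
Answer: $- \frac{1724}{21} \approx -82.095$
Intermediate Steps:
$q{\left(O \right)} = -6 + \frac{-1 + O}{-4 + O}$ ($q{\left(O \right)} = -6 + \frac{O - 1}{O - 4} = -6 + \frac{-1 + O}{-4 + O}$)
$b = 20$ ($b = -8 + \left(22 - \frac{23 - 5}{-4 + 1}\right) = -8 + \left(22 - \frac{23 - 5}{-3}\right) = -8 + \left(22 - \left(- \frac{1}{3}\right) 18\right) = -8 + \left(22 - -6\right) = -8 + \left(22 + 6\right) = -8 + 28 = 20$)
$c = - \frac{431}{105}$ ($c = 80 \left(- \frac{1}{25}\right) - \frac{19}{21} = - \frac{16}{5} - \frac{19}{21} = - \frac{431}{105} \approx -4.1048$)
$b c = 20 \left(- \frac{431}{105}\right) = - \frac{1724}{21}$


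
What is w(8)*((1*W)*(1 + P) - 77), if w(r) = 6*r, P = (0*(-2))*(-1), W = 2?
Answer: -3600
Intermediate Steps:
P = 0 (P = 0*(-1) = 0)
w(8)*((1*W)*(1 + P) - 77) = (6*8)*((1*2)*(1 + 0) - 77) = 48*(2*1 - 77) = 48*(2 - 77) = 48*(-75) = -3600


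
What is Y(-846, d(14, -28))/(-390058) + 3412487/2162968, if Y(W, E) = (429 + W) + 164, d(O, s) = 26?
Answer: 665807542575/421841486072 ≈ 1.5783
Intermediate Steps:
Y(W, E) = 593 + W
Y(-846, d(14, -28))/(-390058) + 3412487/2162968 = (593 - 846)/(-390058) + 3412487/2162968 = -253*(-1/390058) + 3412487*(1/2162968) = 253/390058 + 3412487/2162968 = 665807542575/421841486072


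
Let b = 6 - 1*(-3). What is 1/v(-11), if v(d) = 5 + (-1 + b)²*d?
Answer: -1/699 ≈ -0.0014306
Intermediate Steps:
b = 9 (b = 6 + 3 = 9)
v(d) = 5 + 64*d (v(d) = 5 + (-1 + 9)²*d = 5 + 8²*d = 5 + 64*d)
1/v(-11) = 1/(5 + 64*(-11)) = 1/(5 - 704) = 1/(-699) = -1/699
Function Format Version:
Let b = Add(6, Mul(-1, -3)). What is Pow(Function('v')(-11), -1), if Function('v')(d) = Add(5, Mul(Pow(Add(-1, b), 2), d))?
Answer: Rational(-1, 699) ≈ -0.0014306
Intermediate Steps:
b = 9 (b = Add(6, 3) = 9)
Function('v')(d) = Add(5, Mul(64, d)) (Function('v')(d) = Add(5, Mul(Pow(Add(-1, 9), 2), d)) = Add(5, Mul(Pow(8, 2), d)) = Add(5, Mul(64, d)))
Pow(Function('v')(-11), -1) = Pow(Add(5, Mul(64, -11)), -1) = Pow(Add(5, -704), -1) = Pow(-699, -1) = Rational(-1, 699)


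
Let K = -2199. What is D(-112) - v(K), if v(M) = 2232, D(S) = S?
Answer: -2344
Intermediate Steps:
D(-112) - v(K) = -112 - 1*2232 = -112 - 2232 = -2344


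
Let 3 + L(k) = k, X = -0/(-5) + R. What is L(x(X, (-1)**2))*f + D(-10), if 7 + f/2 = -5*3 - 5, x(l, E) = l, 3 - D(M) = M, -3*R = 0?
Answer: 175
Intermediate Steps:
R = 0 (R = -1/3*0 = 0)
D(M) = 3 - M
X = 0 (X = -0/(-5) + 0 = -0*(-1)/5 + 0 = -2*0 + 0 = 0 + 0 = 0)
f = -54 (f = -14 + 2*(-5*3 - 5) = -14 + 2*(-15 - 5) = -14 + 2*(-20) = -14 - 40 = -54)
L(k) = -3 + k
L(x(X, (-1)**2))*f + D(-10) = (-3 + 0)*(-54) + (3 - 1*(-10)) = -3*(-54) + (3 + 10) = 162 + 13 = 175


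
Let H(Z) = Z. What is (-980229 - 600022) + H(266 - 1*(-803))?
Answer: -1579182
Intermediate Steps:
(-980229 - 600022) + H(266 - 1*(-803)) = (-980229 - 600022) + (266 - 1*(-803)) = -1580251 + (266 + 803) = -1580251 + 1069 = -1579182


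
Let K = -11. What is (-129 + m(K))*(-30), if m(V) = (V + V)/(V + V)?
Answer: 3840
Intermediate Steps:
m(V) = 1 (m(V) = (2*V)/((2*V)) = (2*V)*(1/(2*V)) = 1)
(-129 + m(K))*(-30) = (-129 + 1)*(-30) = -128*(-30) = 3840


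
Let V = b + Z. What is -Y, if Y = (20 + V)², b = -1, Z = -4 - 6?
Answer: -81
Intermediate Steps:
Z = -10
V = -11 (V = -1 - 10 = -11)
Y = 81 (Y = (20 - 11)² = 9² = 81)
-Y = -1*81 = -81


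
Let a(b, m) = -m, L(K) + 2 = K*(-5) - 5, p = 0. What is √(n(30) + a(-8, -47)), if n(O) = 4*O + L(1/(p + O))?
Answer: √5754/6 ≈ 12.643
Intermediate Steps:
L(K) = -7 - 5*K (L(K) = -2 + (K*(-5) - 5) = -2 + (-5*K - 5) = -2 + (-5 - 5*K) = -7 - 5*K)
n(O) = -7 - 5/O + 4*O (n(O) = 4*O + (-7 - 5/(0 + O)) = 4*O + (-7 - 5/O) = -7 - 5/O + 4*O)
√(n(30) + a(-8, -47)) = √((-7 - 5/30 + 4*30) - 1*(-47)) = √((-7 - 5*1/30 + 120) + 47) = √((-7 - ⅙ + 120) + 47) = √(677/6 + 47) = √(959/6) = √5754/6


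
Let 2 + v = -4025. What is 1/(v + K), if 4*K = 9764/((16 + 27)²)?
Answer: -1849/7443482 ≈ -0.00024841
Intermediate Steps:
v = -4027 (v = -2 - 4025 = -4027)
K = 2441/1849 (K = (9764/((16 + 27)²))/4 = (9764/(43²))/4 = (9764/1849)/4 = (9764*(1/1849))/4 = (¼)*(9764/1849) = 2441/1849 ≈ 1.3202)
1/(v + K) = 1/(-4027 + 2441/1849) = 1/(-7443482/1849) = -1849/7443482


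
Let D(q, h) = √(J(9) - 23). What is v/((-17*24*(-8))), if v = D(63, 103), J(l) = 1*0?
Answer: I*√23/3264 ≈ 0.0014693*I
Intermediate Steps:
J(l) = 0
D(q, h) = I*√23 (D(q, h) = √(0 - 23) = √(-23) = I*√23)
v = I*√23 ≈ 4.7958*I
v/((-17*24*(-8))) = (I*√23)/((-17*24*(-8))) = (I*√23)/((-408*(-8))) = (I*√23)/3264 = (I*√23)*(1/3264) = I*√23/3264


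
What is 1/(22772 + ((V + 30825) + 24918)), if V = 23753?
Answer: 1/102268 ≈ 9.7782e-6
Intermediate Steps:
1/(22772 + ((V + 30825) + 24918)) = 1/(22772 + ((23753 + 30825) + 24918)) = 1/(22772 + (54578 + 24918)) = 1/(22772 + 79496) = 1/102268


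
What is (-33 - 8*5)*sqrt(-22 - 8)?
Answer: -73*I*sqrt(30) ≈ -399.84*I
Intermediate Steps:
(-33 - 8*5)*sqrt(-22 - 8) = (-33 - 40)*sqrt(-30) = -73*I*sqrt(30)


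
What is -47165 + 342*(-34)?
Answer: -58793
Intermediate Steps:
-47165 + 342*(-34) = -47165 - 11628 = -58793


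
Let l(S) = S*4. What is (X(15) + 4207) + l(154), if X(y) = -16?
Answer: 4807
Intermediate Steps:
l(S) = 4*S
(X(15) + 4207) + l(154) = (-16 + 4207) + 4*154 = 4191 + 616 = 4807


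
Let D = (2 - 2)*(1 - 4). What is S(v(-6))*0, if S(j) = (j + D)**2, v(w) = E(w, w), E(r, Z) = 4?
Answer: 0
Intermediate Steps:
D = 0 (D = 0*(-3) = 0)
v(w) = 4
S(j) = j**2 (S(j) = (j + 0)**2 = j**2)
S(v(-6))*0 = 4**2*0 = 16*0 = 0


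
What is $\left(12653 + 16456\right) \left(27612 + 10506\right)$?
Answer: $1109576862$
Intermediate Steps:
$\left(12653 + 16456\right) \left(27612 + 10506\right) = 29109 \cdot 38118 = 1109576862$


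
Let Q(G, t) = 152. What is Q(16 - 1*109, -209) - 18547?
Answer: -18395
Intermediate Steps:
Q(16 - 1*109, -209) - 18547 = 152 - 18547 = -18395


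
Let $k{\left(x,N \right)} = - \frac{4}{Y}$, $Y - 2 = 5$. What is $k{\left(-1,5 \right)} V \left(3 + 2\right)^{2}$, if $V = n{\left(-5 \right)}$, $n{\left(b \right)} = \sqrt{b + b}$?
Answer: $- \frac{100 i \sqrt{10}}{7} \approx - 45.175 i$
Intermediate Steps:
$Y = 7$ ($Y = 2 + 5 = 7$)
$n{\left(b \right)} = \sqrt{2} \sqrt{b}$ ($n{\left(b \right)} = \sqrt{2 b} = \sqrt{2} \sqrt{b}$)
$V = i \sqrt{10}$ ($V = \sqrt{2} \sqrt{-5} = \sqrt{2} i \sqrt{5} = i \sqrt{10} \approx 3.1623 i$)
$k{\left(x,N \right)} = - \frac{4}{7}$
$k{\left(-1,5 \right)} V \left(3 + 2\right)^{2} = - \frac{4 i \sqrt{10}}{7} \left(3 + 2\right)^{2} = - \frac{4 i \sqrt{10}}{7} \cdot 5^{2} = - \frac{4 i \sqrt{10}}{7} \cdot 25 = - \frac{100 i \sqrt{10}}{7}$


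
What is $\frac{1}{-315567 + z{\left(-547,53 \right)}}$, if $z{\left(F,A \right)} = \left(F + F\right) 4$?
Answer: $- \frac{1}{319943} \approx -3.1256 \cdot 10^{-6}$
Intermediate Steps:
$z{\left(F,A \right)} = 8 F$ ($z{\left(F,A \right)} = 2 F 4 = 8 F$)
$\frac{1}{-315567 + z{\left(-547,53 \right)}} = \frac{1}{-315567 + 8 \left(-547\right)} = \frac{1}{-315567 - 4376} = \frac{1}{-319943} = - \frac{1}{319943}$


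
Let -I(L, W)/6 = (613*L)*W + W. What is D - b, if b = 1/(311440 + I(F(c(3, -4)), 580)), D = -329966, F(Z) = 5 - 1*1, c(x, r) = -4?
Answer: -2713970349999/8225000 ≈ -3.2997e+5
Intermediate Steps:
F(Z) = 4 (F(Z) = 5 - 1 = 4)
I(L, W) = -6*W - 3678*L*W (I(L, W) = -6*((613*L)*W + W) = -6*(613*L*W + W) = -6*(W + 613*L*W) = -6*W - 3678*L*W)
b = -1/8225000 (b = 1/(311440 - 6*580*(1 + 613*4)) = 1/(311440 - 6*580*(1 + 2452)) = 1/(311440 - 6*580*2453) = 1/(311440 - 8536440) = 1/(-8225000) = -1/8225000 ≈ -1.2158e-7)
D - b = -329966 - 1*(-1/8225000) = -329966 + 1/8225000 = -2713970349999/8225000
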